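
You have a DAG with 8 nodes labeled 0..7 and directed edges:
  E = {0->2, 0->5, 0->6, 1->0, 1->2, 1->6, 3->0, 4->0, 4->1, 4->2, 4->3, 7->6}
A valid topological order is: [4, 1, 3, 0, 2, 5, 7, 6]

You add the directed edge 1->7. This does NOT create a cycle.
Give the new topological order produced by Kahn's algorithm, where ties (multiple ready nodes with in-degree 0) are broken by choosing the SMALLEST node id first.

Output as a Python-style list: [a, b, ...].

Old toposort: [4, 1, 3, 0, 2, 5, 7, 6]
Added edge: 1->7
Position of 1 (1) < position of 7 (6). Old order still valid.
Run Kahn's algorithm (break ties by smallest node id):
  initial in-degrees: [3, 1, 3, 1, 0, 1, 3, 1]
  ready (indeg=0): [4]
  pop 4: indeg[0]->2; indeg[1]->0; indeg[2]->2; indeg[3]->0 | ready=[1, 3] | order so far=[4]
  pop 1: indeg[0]->1; indeg[2]->1; indeg[6]->2; indeg[7]->0 | ready=[3, 7] | order so far=[4, 1]
  pop 3: indeg[0]->0 | ready=[0, 7] | order so far=[4, 1, 3]
  pop 0: indeg[2]->0; indeg[5]->0; indeg[6]->1 | ready=[2, 5, 7] | order so far=[4, 1, 3, 0]
  pop 2: no out-edges | ready=[5, 7] | order so far=[4, 1, 3, 0, 2]
  pop 5: no out-edges | ready=[7] | order so far=[4, 1, 3, 0, 2, 5]
  pop 7: indeg[6]->0 | ready=[6] | order so far=[4, 1, 3, 0, 2, 5, 7]
  pop 6: no out-edges | ready=[] | order so far=[4, 1, 3, 0, 2, 5, 7, 6]
  Result: [4, 1, 3, 0, 2, 5, 7, 6]

Answer: [4, 1, 3, 0, 2, 5, 7, 6]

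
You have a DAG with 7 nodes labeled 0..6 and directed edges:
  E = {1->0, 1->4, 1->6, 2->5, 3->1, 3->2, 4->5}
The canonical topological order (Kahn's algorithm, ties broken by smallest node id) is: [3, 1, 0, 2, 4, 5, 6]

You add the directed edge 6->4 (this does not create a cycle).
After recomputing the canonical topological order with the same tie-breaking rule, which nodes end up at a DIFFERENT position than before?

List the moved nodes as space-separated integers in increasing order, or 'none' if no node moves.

Old toposort: [3, 1, 0, 2, 4, 5, 6]
Added edge 6->4
Recompute Kahn (smallest-id tiebreak):
  initial in-degrees: [1, 1, 1, 0, 2, 2, 1]
  ready (indeg=0): [3]
  pop 3: indeg[1]->0; indeg[2]->0 | ready=[1, 2] | order so far=[3]
  pop 1: indeg[0]->0; indeg[4]->1; indeg[6]->0 | ready=[0, 2, 6] | order so far=[3, 1]
  pop 0: no out-edges | ready=[2, 6] | order so far=[3, 1, 0]
  pop 2: indeg[5]->1 | ready=[6] | order so far=[3, 1, 0, 2]
  pop 6: indeg[4]->0 | ready=[4] | order so far=[3, 1, 0, 2, 6]
  pop 4: indeg[5]->0 | ready=[5] | order so far=[3, 1, 0, 2, 6, 4]
  pop 5: no out-edges | ready=[] | order so far=[3, 1, 0, 2, 6, 4, 5]
New canonical toposort: [3, 1, 0, 2, 6, 4, 5]
Compare positions:
  Node 0: index 2 -> 2 (same)
  Node 1: index 1 -> 1 (same)
  Node 2: index 3 -> 3 (same)
  Node 3: index 0 -> 0 (same)
  Node 4: index 4 -> 5 (moved)
  Node 5: index 5 -> 6 (moved)
  Node 6: index 6 -> 4 (moved)
Nodes that changed position: 4 5 6

Answer: 4 5 6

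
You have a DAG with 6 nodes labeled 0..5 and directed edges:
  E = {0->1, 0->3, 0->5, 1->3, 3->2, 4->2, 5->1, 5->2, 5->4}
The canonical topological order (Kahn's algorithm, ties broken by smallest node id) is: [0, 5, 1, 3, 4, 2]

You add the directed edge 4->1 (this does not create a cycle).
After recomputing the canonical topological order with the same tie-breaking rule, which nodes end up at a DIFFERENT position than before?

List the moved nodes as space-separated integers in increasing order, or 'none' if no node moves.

Answer: 1 3 4

Derivation:
Old toposort: [0, 5, 1, 3, 4, 2]
Added edge 4->1
Recompute Kahn (smallest-id tiebreak):
  initial in-degrees: [0, 3, 3, 2, 1, 1]
  ready (indeg=0): [0]
  pop 0: indeg[1]->2; indeg[3]->1; indeg[5]->0 | ready=[5] | order so far=[0]
  pop 5: indeg[1]->1; indeg[2]->2; indeg[4]->0 | ready=[4] | order so far=[0, 5]
  pop 4: indeg[1]->0; indeg[2]->1 | ready=[1] | order so far=[0, 5, 4]
  pop 1: indeg[3]->0 | ready=[3] | order so far=[0, 5, 4, 1]
  pop 3: indeg[2]->0 | ready=[2] | order so far=[0, 5, 4, 1, 3]
  pop 2: no out-edges | ready=[] | order so far=[0, 5, 4, 1, 3, 2]
New canonical toposort: [0, 5, 4, 1, 3, 2]
Compare positions:
  Node 0: index 0 -> 0 (same)
  Node 1: index 2 -> 3 (moved)
  Node 2: index 5 -> 5 (same)
  Node 3: index 3 -> 4 (moved)
  Node 4: index 4 -> 2 (moved)
  Node 5: index 1 -> 1 (same)
Nodes that changed position: 1 3 4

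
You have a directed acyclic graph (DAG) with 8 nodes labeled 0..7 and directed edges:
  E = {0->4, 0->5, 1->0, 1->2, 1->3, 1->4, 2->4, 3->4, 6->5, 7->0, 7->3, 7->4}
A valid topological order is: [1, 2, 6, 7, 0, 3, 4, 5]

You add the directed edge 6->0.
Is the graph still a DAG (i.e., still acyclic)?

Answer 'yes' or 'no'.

Answer: yes

Derivation:
Given toposort: [1, 2, 6, 7, 0, 3, 4, 5]
Position of 6: index 2; position of 0: index 4
New edge 6->0: forward
Forward edge: respects the existing order. Still a DAG, same toposort still valid.
Still a DAG? yes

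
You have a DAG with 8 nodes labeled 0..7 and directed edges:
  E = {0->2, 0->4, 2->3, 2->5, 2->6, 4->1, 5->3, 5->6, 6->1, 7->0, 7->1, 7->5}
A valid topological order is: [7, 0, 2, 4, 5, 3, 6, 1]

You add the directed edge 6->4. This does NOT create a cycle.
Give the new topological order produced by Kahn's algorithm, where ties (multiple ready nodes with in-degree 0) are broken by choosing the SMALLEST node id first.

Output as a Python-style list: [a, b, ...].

Answer: [7, 0, 2, 5, 3, 6, 4, 1]

Derivation:
Old toposort: [7, 0, 2, 4, 5, 3, 6, 1]
Added edge: 6->4
Position of 6 (6) > position of 4 (3). Must reorder: 6 must now come before 4.
Run Kahn's algorithm (break ties by smallest node id):
  initial in-degrees: [1, 3, 1, 2, 2, 2, 2, 0]
  ready (indeg=0): [7]
  pop 7: indeg[0]->0; indeg[1]->2; indeg[5]->1 | ready=[0] | order so far=[7]
  pop 0: indeg[2]->0; indeg[4]->1 | ready=[2] | order so far=[7, 0]
  pop 2: indeg[3]->1; indeg[5]->0; indeg[6]->1 | ready=[5] | order so far=[7, 0, 2]
  pop 5: indeg[3]->0; indeg[6]->0 | ready=[3, 6] | order so far=[7, 0, 2, 5]
  pop 3: no out-edges | ready=[6] | order so far=[7, 0, 2, 5, 3]
  pop 6: indeg[1]->1; indeg[4]->0 | ready=[4] | order so far=[7, 0, 2, 5, 3, 6]
  pop 4: indeg[1]->0 | ready=[1] | order so far=[7, 0, 2, 5, 3, 6, 4]
  pop 1: no out-edges | ready=[] | order so far=[7, 0, 2, 5, 3, 6, 4, 1]
  Result: [7, 0, 2, 5, 3, 6, 4, 1]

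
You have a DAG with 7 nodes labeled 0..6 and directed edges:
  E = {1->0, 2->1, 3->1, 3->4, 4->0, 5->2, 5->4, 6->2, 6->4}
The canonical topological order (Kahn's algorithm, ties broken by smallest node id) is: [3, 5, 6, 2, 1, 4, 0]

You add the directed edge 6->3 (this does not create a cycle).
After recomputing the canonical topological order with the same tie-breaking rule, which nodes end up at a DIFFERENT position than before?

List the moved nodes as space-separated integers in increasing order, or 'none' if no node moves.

Old toposort: [3, 5, 6, 2, 1, 4, 0]
Added edge 6->3
Recompute Kahn (smallest-id tiebreak):
  initial in-degrees: [2, 2, 2, 1, 3, 0, 0]
  ready (indeg=0): [5, 6]
  pop 5: indeg[2]->1; indeg[4]->2 | ready=[6] | order so far=[5]
  pop 6: indeg[2]->0; indeg[3]->0; indeg[4]->1 | ready=[2, 3] | order so far=[5, 6]
  pop 2: indeg[1]->1 | ready=[3] | order so far=[5, 6, 2]
  pop 3: indeg[1]->0; indeg[4]->0 | ready=[1, 4] | order so far=[5, 6, 2, 3]
  pop 1: indeg[0]->1 | ready=[4] | order so far=[5, 6, 2, 3, 1]
  pop 4: indeg[0]->0 | ready=[0] | order so far=[5, 6, 2, 3, 1, 4]
  pop 0: no out-edges | ready=[] | order so far=[5, 6, 2, 3, 1, 4, 0]
New canonical toposort: [5, 6, 2, 3, 1, 4, 0]
Compare positions:
  Node 0: index 6 -> 6 (same)
  Node 1: index 4 -> 4 (same)
  Node 2: index 3 -> 2 (moved)
  Node 3: index 0 -> 3 (moved)
  Node 4: index 5 -> 5 (same)
  Node 5: index 1 -> 0 (moved)
  Node 6: index 2 -> 1 (moved)
Nodes that changed position: 2 3 5 6

Answer: 2 3 5 6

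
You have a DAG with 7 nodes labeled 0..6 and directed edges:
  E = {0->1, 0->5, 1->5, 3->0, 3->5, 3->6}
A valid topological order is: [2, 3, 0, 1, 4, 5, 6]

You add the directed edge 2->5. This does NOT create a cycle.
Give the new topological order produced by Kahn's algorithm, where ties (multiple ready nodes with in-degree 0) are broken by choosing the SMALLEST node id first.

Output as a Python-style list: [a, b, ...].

Answer: [2, 3, 0, 1, 4, 5, 6]

Derivation:
Old toposort: [2, 3, 0, 1, 4, 5, 6]
Added edge: 2->5
Position of 2 (0) < position of 5 (5). Old order still valid.
Run Kahn's algorithm (break ties by smallest node id):
  initial in-degrees: [1, 1, 0, 0, 0, 4, 1]
  ready (indeg=0): [2, 3, 4]
  pop 2: indeg[5]->3 | ready=[3, 4] | order so far=[2]
  pop 3: indeg[0]->0; indeg[5]->2; indeg[6]->0 | ready=[0, 4, 6] | order so far=[2, 3]
  pop 0: indeg[1]->0; indeg[5]->1 | ready=[1, 4, 6] | order so far=[2, 3, 0]
  pop 1: indeg[5]->0 | ready=[4, 5, 6] | order so far=[2, 3, 0, 1]
  pop 4: no out-edges | ready=[5, 6] | order so far=[2, 3, 0, 1, 4]
  pop 5: no out-edges | ready=[6] | order so far=[2, 3, 0, 1, 4, 5]
  pop 6: no out-edges | ready=[] | order so far=[2, 3, 0, 1, 4, 5, 6]
  Result: [2, 3, 0, 1, 4, 5, 6]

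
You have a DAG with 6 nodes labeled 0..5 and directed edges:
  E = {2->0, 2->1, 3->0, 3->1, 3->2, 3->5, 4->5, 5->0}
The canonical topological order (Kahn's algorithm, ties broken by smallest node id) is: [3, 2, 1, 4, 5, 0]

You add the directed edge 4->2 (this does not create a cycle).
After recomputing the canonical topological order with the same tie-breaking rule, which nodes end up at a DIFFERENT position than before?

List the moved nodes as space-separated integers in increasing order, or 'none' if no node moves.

Answer: 1 2 4

Derivation:
Old toposort: [3, 2, 1, 4, 5, 0]
Added edge 4->2
Recompute Kahn (smallest-id tiebreak):
  initial in-degrees: [3, 2, 2, 0, 0, 2]
  ready (indeg=0): [3, 4]
  pop 3: indeg[0]->2; indeg[1]->1; indeg[2]->1; indeg[5]->1 | ready=[4] | order so far=[3]
  pop 4: indeg[2]->0; indeg[5]->0 | ready=[2, 5] | order so far=[3, 4]
  pop 2: indeg[0]->1; indeg[1]->0 | ready=[1, 5] | order so far=[3, 4, 2]
  pop 1: no out-edges | ready=[5] | order so far=[3, 4, 2, 1]
  pop 5: indeg[0]->0 | ready=[0] | order so far=[3, 4, 2, 1, 5]
  pop 0: no out-edges | ready=[] | order so far=[3, 4, 2, 1, 5, 0]
New canonical toposort: [3, 4, 2, 1, 5, 0]
Compare positions:
  Node 0: index 5 -> 5 (same)
  Node 1: index 2 -> 3 (moved)
  Node 2: index 1 -> 2 (moved)
  Node 3: index 0 -> 0 (same)
  Node 4: index 3 -> 1 (moved)
  Node 5: index 4 -> 4 (same)
Nodes that changed position: 1 2 4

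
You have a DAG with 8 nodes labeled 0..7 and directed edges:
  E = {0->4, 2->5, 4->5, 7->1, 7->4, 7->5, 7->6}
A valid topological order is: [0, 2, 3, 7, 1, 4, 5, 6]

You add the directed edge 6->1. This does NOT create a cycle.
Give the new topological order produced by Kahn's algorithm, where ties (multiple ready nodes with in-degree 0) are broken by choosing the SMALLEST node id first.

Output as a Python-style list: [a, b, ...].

Old toposort: [0, 2, 3, 7, 1, 4, 5, 6]
Added edge: 6->1
Position of 6 (7) > position of 1 (4). Must reorder: 6 must now come before 1.
Run Kahn's algorithm (break ties by smallest node id):
  initial in-degrees: [0, 2, 0, 0, 2, 3, 1, 0]
  ready (indeg=0): [0, 2, 3, 7]
  pop 0: indeg[4]->1 | ready=[2, 3, 7] | order so far=[0]
  pop 2: indeg[5]->2 | ready=[3, 7] | order so far=[0, 2]
  pop 3: no out-edges | ready=[7] | order so far=[0, 2, 3]
  pop 7: indeg[1]->1; indeg[4]->0; indeg[5]->1; indeg[6]->0 | ready=[4, 6] | order so far=[0, 2, 3, 7]
  pop 4: indeg[5]->0 | ready=[5, 6] | order so far=[0, 2, 3, 7, 4]
  pop 5: no out-edges | ready=[6] | order so far=[0, 2, 3, 7, 4, 5]
  pop 6: indeg[1]->0 | ready=[1] | order so far=[0, 2, 3, 7, 4, 5, 6]
  pop 1: no out-edges | ready=[] | order so far=[0, 2, 3, 7, 4, 5, 6, 1]
  Result: [0, 2, 3, 7, 4, 5, 6, 1]

Answer: [0, 2, 3, 7, 4, 5, 6, 1]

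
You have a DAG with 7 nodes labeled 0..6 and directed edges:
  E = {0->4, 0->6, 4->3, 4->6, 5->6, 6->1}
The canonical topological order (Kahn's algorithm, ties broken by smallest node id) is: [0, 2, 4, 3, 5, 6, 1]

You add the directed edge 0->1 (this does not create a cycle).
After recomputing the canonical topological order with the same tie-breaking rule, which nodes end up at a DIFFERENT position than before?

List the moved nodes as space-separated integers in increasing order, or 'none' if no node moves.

Answer: none

Derivation:
Old toposort: [0, 2, 4, 3, 5, 6, 1]
Added edge 0->1
Recompute Kahn (smallest-id tiebreak):
  initial in-degrees: [0, 2, 0, 1, 1, 0, 3]
  ready (indeg=0): [0, 2, 5]
  pop 0: indeg[1]->1; indeg[4]->0; indeg[6]->2 | ready=[2, 4, 5] | order so far=[0]
  pop 2: no out-edges | ready=[4, 5] | order so far=[0, 2]
  pop 4: indeg[3]->0; indeg[6]->1 | ready=[3, 5] | order so far=[0, 2, 4]
  pop 3: no out-edges | ready=[5] | order so far=[0, 2, 4, 3]
  pop 5: indeg[6]->0 | ready=[6] | order so far=[0, 2, 4, 3, 5]
  pop 6: indeg[1]->0 | ready=[1] | order so far=[0, 2, 4, 3, 5, 6]
  pop 1: no out-edges | ready=[] | order so far=[0, 2, 4, 3, 5, 6, 1]
New canonical toposort: [0, 2, 4, 3, 5, 6, 1]
Compare positions:
  Node 0: index 0 -> 0 (same)
  Node 1: index 6 -> 6 (same)
  Node 2: index 1 -> 1 (same)
  Node 3: index 3 -> 3 (same)
  Node 4: index 2 -> 2 (same)
  Node 5: index 4 -> 4 (same)
  Node 6: index 5 -> 5 (same)
Nodes that changed position: none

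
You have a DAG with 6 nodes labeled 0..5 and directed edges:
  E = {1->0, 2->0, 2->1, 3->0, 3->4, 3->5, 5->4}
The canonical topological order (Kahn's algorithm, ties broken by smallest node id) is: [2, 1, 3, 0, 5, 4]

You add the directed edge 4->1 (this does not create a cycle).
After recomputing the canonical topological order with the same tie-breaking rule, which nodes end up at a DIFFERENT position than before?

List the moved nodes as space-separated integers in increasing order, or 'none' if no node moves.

Old toposort: [2, 1, 3, 0, 5, 4]
Added edge 4->1
Recompute Kahn (smallest-id tiebreak):
  initial in-degrees: [3, 2, 0, 0, 2, 1]
  ready (indeg=0): [2, 3]
  pop 2: indeg[0]->2; indeg[1]->1 | ready=[3] | order so far=[2]
  pop 3: indeg[0]->1; indeg[4]->1; indeg[5]->0 | ready=[5] | order so far=[2, 3]
  pop 5: indeg[4]->0 | ready=[4] | order so far=[2, 3, 5]
  pop 4: indeg[1]->0 | ready=[1] | order so far=[2, 3, 5, 4]
  pop 1: indeg[0]->0 | ready=[0] | order so far=[2, 3, 5, 4, 1]
  pop 0: no out-edges | ready=[] | order so far=[2, 3, 5, 4, 1, 0]
New canonical toposort: [2, 3, 5, 4, 1, 0]
Compare positions:
  Node 0: index 3 -> 5 (moved)
  Node 1: index 1 -> 4 (moved)
  Node 2: index 0 -> 0 (same)
  Node 3: index 2 -> 1 (moved)
  Node 4: index 5 -> 3 (moved)
  Node 5: index 4 -> 2 (moved)
Nodes that changed position: 0 1 3 4 5

Answer: 0 1 3 4 5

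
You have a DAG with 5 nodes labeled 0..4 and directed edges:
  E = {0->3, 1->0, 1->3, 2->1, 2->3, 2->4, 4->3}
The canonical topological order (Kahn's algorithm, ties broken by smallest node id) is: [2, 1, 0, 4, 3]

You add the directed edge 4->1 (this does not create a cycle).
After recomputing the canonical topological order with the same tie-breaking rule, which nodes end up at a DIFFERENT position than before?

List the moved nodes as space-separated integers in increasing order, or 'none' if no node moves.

Old toposort: [2, 1, 0, 4, 3]
Added edge 4->1
Recompute Kahn (smallest-id tiebreak):
  initial in-degrees: [1, 2, 0, 4, 1]
  ready (indeg=0): [2]
  pop 2: indeg[1]->1; indeg[3]->3; indeg[4]->0 | ready=[4] | order so far=[2]
  pop 4: indeg[1]->0; indeg[3]->2 | ready=[1] | order so far=[2, 4]
  pop 1: indeg[0]->0; indeg[3]->1 | ready=[0] | order so far=[2, 4, 1]
  pop 0: indeg[3]->0 | ready=[3] | order so far=[2, 4, 1, 0]
  pop 3: no out-edges | ready=[] | order so far=[2, 4, 1, 0, 3]
New canonical toposort: [2, 4, 1, 0, 3]
Compare positions:
  Node 0: index 2 -> 3 (moved)
  Node 1: index 1 -> 2 (moved)
  Node 2: index 0 -> 0 (same)
  Node 3: index 4 -> 4 (same)
  Node 4: index 3 -> 1 (moved)
Nodes that changed position: 0 1 4

Answer: 0 1 4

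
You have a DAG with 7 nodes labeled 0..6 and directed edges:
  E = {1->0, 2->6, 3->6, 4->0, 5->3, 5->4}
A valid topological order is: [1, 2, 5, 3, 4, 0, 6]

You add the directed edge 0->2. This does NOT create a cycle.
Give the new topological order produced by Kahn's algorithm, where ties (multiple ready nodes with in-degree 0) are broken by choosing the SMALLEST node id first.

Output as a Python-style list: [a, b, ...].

Old toposort: [1, 2, 5, 3, 4, 0, 6]
Added edge: 0->2
Position of 0 (5) > position of 2 (1). Must reorder: 0 must now come before 2.
Run Kahn's algorithm (break ties by smallest node id):
  initial in-degrees: [2, 0, 1, 1, 1, 0, 2]
  ready (indeg=0): [1, 5]
  pop 1: indeg[0]->1 | ready=[5] | order so far=[1]
  pop 5: indeg[3]->0; indeg[4]->0 | ready=[3, 4] | order so far=[1, 5]
  pop 3: indeg[6]->1 | ready=[4] | order so far=[1, 5, 3]
  pop 4: indeg[0]->0 | ready=[0] | order so far=[1, 5, 3, 4]
  pop 0: indeg[2]->0 | ready=[2] | order so far=[1, 5, 3, 4, 0]
  pop 2: indeg[6]->0 | ready=[6] | order so far=[1, 5, 3, 4, 0, 2]
  pop 6: no out-edges | ready=[] | order so far=[1, 5, 3, 4, 0, 2, 6]
  Result: [1, 5, 3, 4, 0, 2, 6]

Answer: [1, 5, 3, 4, 0, 2, 6]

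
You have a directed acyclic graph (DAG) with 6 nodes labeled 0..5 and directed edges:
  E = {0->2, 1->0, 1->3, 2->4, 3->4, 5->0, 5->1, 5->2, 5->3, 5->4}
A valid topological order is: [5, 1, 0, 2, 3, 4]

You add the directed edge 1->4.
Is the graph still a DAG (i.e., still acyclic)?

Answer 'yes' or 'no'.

Given toposort: [5, 1, 0, 2, 3, 4]
Position of 1: index 1; position of 4: index 5
New edge 1->4: forward
Forward edge: respects the existing order. Still a DAG, same toposort still valid.
Still a DAG? yes

Answer: yes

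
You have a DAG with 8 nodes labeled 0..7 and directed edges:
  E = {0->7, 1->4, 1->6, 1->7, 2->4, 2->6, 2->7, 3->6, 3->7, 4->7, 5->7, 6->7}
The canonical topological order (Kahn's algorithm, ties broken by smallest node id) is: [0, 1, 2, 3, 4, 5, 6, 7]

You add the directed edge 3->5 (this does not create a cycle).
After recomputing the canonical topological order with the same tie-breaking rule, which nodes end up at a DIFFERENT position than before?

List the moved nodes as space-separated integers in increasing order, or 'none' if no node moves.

Old toposort: [0, 1, 2, 3, 4, 5, 6, 7]
Added edge 3->5
Recompute Kahn (smallest-id tiebreak):
  initial in-degrees: [0, 0, 0, 0, 2, 1, 3, 7]
  ready (indeg=0): [0, 1, 2, 3]
  pop 0: indeg[7]->6 | ready=[1, 2, 3] | order so far=[0]
  pop 1: indeg[4]->1; indeg[6]->2; indeg[7]->5 | ready=[2, 3] | order so far=[0, 1]
  pop 2: indeg[4]->0; indeg[6]->1; indeg[7]->4 | ready=[3, 4] | order so far=[0, 1, 2]
  pop 3: indeg[5]->0; indeg[6]->0; indeg[7]->3 | ready=[4, 5, 6] | order so far=[0, 1, 2, 3]
  pop 4: indeg[7]->2 | ready=[5, 6] | order so far=[0, 1, 2, 3, 4]
  pop 5: indeg[7]->1 | ready=[6] | order so far=[0, 1, 2, 3, 4, 5]
  pop 6: indeg[7]->0 | ready=[7] | order so far=[0, 1, 2, 3, 4, 5, 6]
  pop 7: no out-edges | ready=[] | order so far=[0, 1, 2, 3, 4, 5, 6, 7]
New canonical toposort: [0, 1, 2, 3, 4, 5, 6, 7]
Compare positions:
  Node 0: index 0 -> 0 (same)
  Node 1: index 1 -> 1 (same)
  Node 2: index 2 -> 2 (same)
  Node 3: index 3 -> 3 (same)
  Node 4: index 4 -> 4 (same)
  Node 5: index 5 -> 5 (same)
  Node 6: index 6 -> 6 (same)
  Node 7: index 7 -> 7 (same)
Nodes that changed position: none

Answer: none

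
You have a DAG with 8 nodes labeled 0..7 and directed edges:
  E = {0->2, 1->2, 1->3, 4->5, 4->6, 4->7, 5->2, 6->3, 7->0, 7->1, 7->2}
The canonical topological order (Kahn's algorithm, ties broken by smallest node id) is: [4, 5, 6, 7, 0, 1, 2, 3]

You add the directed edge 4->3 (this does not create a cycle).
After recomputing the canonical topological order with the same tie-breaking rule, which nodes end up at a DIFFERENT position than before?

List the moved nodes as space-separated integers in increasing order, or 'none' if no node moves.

Answer: none

Derivation:
Old toposort: [4, 5, 6, 7, 0, 1, 2, 3]
Added edge 4->3
Recompute Kahn (smallest-id tiebreak):
  initial in-degrees: [1, 1, 4, 3, 0, 1, 1, 1]
  ready (indeg=0): [4]
  pop 4: indeg[3]->2; indeg[5]->0; indeg[6]->0; indeg[7]->0 | ready=[5, 6, 7] | order so far=[4]
  pop 5: indeg[2]->3 | ready=[6, 7] | order so far=[4, 5]
  pop 6: indeg[3]->1 | ready=[7] | order so far=[4, 5, 6]
  pop 7: indeg[0]->0; indeg[1]->0; indeg[2]->2 | ready=[0, 1] | order so far=[4, 5, 6, 7]
  pop 0: indeg[2]->1 | ready=[1] | order so far=[4, 5, 6, 7, 0]
  pop 1: indeg[2]->0; indeg[3]->0 | ready=[2, 3] | order so far=[4, 5, 6, 7, 0, 1]
  pop 2: no out-edges | ready=[3] | order so far=[4, 5, 6, 7, 0, 1, 2]
  pop 3: no out-edges | ready=[] | order so far=[4, 5, 6, 7, 0, 1, 2, 3]
New canonical toposort: [4, 5, 6, 7, 0, 1, 2, 3]
Compare positions:
  Node 0: index 4 -> 4 (same)
  Node 1: index 5 -> 5 (same)
  Node 2: index 6 -> 6 (same)
  Node 3: index 7 -> 7 (same)
  Node 4: index 0 -> 0 (same)
  Node 5: index 1 -> 1 (same)
  Node 6: index 2 -> 2 (same)
  Node 7: index 3 -> 3 (same)
Nodes that changed position: none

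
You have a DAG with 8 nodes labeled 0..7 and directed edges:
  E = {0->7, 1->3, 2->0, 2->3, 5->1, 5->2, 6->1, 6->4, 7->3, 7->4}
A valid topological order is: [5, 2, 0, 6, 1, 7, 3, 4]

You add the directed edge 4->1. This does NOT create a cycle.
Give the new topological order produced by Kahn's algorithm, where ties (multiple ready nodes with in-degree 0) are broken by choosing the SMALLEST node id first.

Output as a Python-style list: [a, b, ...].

Answer: [5, 2, 0, 6, 7, 4, 1, 3]

Derivation:
Old toposort: [5, 2, 0, 6, 1, 7, 3, 4]
Added edge: 4->1
Position of 4 (7) > position of 1 (4). Must reorder: 4 must now come before 1.
Run Kahn's algorithm (break ties by smallest node id):
  initial in-degrees: [1, 3, 1, 3, 2, 0, 0, 1]
  ready (indeg=0): [5, 6]
  pop 5: indeg[1]->2; indeg[2]->0 | ready=[2, 6] | order so far=[5]
  pop 2: indeg[0]->0; indeg[3]->2 | ready=[0, 6] | order so far=[5, 2]
  pop 0: indeg[7]->0 | ready=[6, 7] | order so far=[5, 2, 0]
  pop 6: indeg[1]->1; indeg[4]->1 | ready=[7] | order so far=[5, 2, 0, 6]
  pop 7: indeg[3]->1; indeg[4]->0 | ready=[4] | order so far=[5, 2, 0, 6, 7]
  pop 4: indeg[1]->0 | ready=[1] | order so far=[5, 2, 0, 6, 7, 4]
  pop 1: indeg[3]->0 | ready=[3] | order so far=[5, 2, 0, 6, 7, 4, 1]
  pop 3: no out-edges | ready=[] | order so far=[5, 2, 0, 6, 7, 4, 1, 3]
  Result: [5, 2, 0, 6, 7, 4, 1, 3]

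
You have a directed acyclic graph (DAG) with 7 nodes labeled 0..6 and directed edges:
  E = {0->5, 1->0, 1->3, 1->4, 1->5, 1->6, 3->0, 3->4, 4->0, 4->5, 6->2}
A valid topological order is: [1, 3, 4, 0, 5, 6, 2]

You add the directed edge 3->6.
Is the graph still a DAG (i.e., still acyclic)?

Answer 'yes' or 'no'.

Answer: yes

Derivation:
Given toposort: [1, 3, 4, 0, 5, 6, 2]
Position of 3: index 1; position of 6: index 5
New edge 3->6: forward
Forward edge: respects the existing order. Still a DAG, same toposort still valid.
Still a DAG? yes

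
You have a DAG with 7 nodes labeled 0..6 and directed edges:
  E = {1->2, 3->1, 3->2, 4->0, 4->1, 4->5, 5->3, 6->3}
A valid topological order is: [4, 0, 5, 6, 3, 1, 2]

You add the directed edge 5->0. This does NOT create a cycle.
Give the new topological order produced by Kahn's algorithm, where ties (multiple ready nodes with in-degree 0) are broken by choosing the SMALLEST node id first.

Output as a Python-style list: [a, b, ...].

Old toposort: [4, 0, 5, 6, 3, 1, 2]
Added edge: 5->0
Position of 5 (2) > position of 0 (1). Must reorder: 5 must now come before 0.
Run Kahn's algorithm (break ties by smallest node id):
  initial in-degrees: [2, 2, 2, 2, 0, 1, 0]
  ready (indeg=0): [4, 6]
  pop 4: indeg[0]->1; indeg[1]->1; indeg[5]->0 | ready=[5, 6] | order so far=[4]
  pop 5: indeg[0]->0; indeg[3]->1 | ready=[0, 6] | order so far=[4, 5]
  pop 0: no out-edges | ready=[6] | order so far=[4, 5, 0]
  pop 6: indeg[3]->0 | ready=[3] | order so far=[4, 5, 0, 6]
  pop 3: indeg[1]->0; indeg[2]->1 | ready=[1] | order so far=[4, 5, 0, 6, 3]
  pop 1: indeg[2]->0 | ready=[2] | order so far=[4, 5, 0, 6, 3, 1]
  pop 2: no out-edges | ready=[] | order so far=[4, 5, 0, 6, 3, 1, 2]
  Result: [4, 5, 0, 6, 3, 1, 2]

Answer: [4, 5, 0, 6, 3, 1, 2]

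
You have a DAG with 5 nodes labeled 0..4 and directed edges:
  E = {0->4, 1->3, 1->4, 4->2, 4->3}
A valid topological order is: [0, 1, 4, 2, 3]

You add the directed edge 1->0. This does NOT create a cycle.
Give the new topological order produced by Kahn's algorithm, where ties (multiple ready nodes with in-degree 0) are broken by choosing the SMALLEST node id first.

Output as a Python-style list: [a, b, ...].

Old toposort: [0, 1, 4, 2, 3]
Added edge: 1->0
Position of 1 (1) > position of 0 (0). Must reorder: 1 must now come before 0.
Run Kahn's algorithm (break ties by smallest node id):
  initial in-degrees: [1, 0, 1, 2, 2]
  ready (indeg=0): [1]
  pop 1: indeg[0]->0; indeg[3]->1; indeg[4]->1 | ready=[0] | order so far=[1]
  pop 0: indeg[4]->0 | ready=[4] | order so far=[1, 0]
  pop 4: indeg[2]->0; indeg[3]->0 | ready=[2, 3] | order so far=[1, 0, 4]
  pop 2: no out-edges | ready=[3] | order so far=[1, 0, 4, 2]
  pop 3: no out-edges | ready=[] | order so far=[1, 0, 4, 2, 3]
  Result: [1, 0, 4, 2, 3]

Answer: [1, 0, 4, 2, 3]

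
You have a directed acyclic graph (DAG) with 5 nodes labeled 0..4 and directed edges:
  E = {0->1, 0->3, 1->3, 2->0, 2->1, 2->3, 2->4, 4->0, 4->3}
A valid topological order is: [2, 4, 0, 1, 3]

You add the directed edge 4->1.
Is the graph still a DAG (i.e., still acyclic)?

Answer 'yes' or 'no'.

Answer: yes

Derivation:
Given toposort: [2, 4, 0, 1, 3]
Position of 4: index 1; position of 1: index 3
New edge 4->1: forward
Forward edge: respects the existing order. Still a DAG, same toposort still valid.
Still a DAG? yes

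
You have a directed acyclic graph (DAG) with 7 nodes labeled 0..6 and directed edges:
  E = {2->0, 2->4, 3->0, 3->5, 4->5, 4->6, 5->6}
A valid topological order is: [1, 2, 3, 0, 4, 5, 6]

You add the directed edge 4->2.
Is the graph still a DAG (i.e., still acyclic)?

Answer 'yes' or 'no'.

Given toposort: [1, 2, 3, 0, 4, 5, 6]
Position of 4: index 4; position of 2: index 1
New edge 4->2: backward (u after v in old order)
Backward edge: old toposort is now invalid. Check if this creates a cycle.
Does 2 already reach 4? Reachable from 2: [0, 2, 4, 5, 6]. YES -> cycle!
Still a DAG? no

Answer: no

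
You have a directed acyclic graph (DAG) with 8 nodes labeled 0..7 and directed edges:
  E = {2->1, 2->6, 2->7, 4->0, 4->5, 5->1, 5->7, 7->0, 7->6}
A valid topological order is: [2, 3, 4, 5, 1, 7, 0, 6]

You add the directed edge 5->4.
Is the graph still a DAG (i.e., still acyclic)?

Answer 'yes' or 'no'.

Given toposort: [2, 3, 4, 5, 1, 7, 0, 6]
Position of 5: index 3; position of 4: index 2
New edge 5->4: backward (u after v in old order)
Backward edge: old toposort is now invalid. Check if this creates a cycle.
Does 4 already reach 5? Reachable from 4: [0, 1, 4, 5, 6, 7]. YES -> cycle!
Still a DAG? no

Answer: no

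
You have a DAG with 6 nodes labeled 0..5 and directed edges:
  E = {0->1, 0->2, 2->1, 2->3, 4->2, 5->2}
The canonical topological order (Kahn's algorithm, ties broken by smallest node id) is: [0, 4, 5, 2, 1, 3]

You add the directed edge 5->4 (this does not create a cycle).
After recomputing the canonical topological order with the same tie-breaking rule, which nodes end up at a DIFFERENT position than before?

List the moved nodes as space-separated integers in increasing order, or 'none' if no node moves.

Old toposort: [0, 4, 5, 2, 1, 3]
Added edge 5->4
Recompute Kahn (smallest-id tiebreak):
  initial in-degrees: [0, 2, 3, 1, 1, 0]
  ready (indeg=0): [0, 5]
  pop 0: indeg[1]->1; indeg[2]->2 | ready=[5] | order so far=[0]
  pop 5: indeg[2]->1; indeg[4]->0 | ready=[4] | order so far=[0, 5]
  pop 4: indeg[2]->0 | ready=[2] | order so far=[0, 5, 4]
  pop 2: indeg[1]->0; indeg[3]->0 | ready=[1, 3] | order so far=[0, 5, 4, 2]
  pop 1: no out-edges | ready=[3] | order so far=[0, 5, 4, 2, 1]
  pop 3: no out-edges | ready=[] | order so far=[0, 5, 4, 2, 1, 3]
New canonical toposort: [0, 5, 4, 2, 1, 3]
Compare positions:
  Node 0: index 0 -> 0 (same)
  Node 1: index 4 -> 4 (same)
  Node 2: index 3 -> 3 (same)
  Node 3: index 5 -> 5 (same)
  Node 4: index 1 -> 2 (moved)
  Node 5: index 2 -> 1 (moved)
Nodes that changed position: 4 5

Answer: 4 5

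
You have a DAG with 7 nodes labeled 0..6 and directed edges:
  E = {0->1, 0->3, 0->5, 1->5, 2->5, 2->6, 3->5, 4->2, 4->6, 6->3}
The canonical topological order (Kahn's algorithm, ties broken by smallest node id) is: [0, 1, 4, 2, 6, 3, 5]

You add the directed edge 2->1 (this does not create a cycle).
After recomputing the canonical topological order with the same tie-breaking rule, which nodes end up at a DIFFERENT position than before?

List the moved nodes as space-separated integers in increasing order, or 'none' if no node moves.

Answer: 1 2 4

Derivation:
Old toposort: [0, 1, 4, 2, 6, 3, 5]
Added edge 2->1
Recompute Kahn (smallest-id tiebreak):
  initial in-degrees: [0, 2, 1, 2, 0, 4, 2]
  ready (indeg=0): [0, 4]
  pop 0: indeg[1]->1; indeg[3]->1; indeg[5]->3 | ready=[4] | order so far=[0]
  pop 4: indeg[2]->0; indeg[6]->1 | ready=[2] | order so far=[0, 4]
  pop 2: indeg[1]->0; indeg[5]->2; indeg[6]->0 | ready=[1, 6] | order so far=[0, 4, 2]
  pop 1: indeg[5]->1 | ready=[6] | order so far=[0, 4, 2, 1]
  pop 6: indeg[3]->0 | ready=[3] | order so far=[0, 4, 2, 1, 6]
  pop 3: indeg[5]->0 | ready=[5] | order so far=[0, 4, 2, 1, 6, 3]
  pop 5: no out-edges | ready=[] | order so far=[0, 4, 2, 1, 6, 3, 5]
New canonical toposort: [0, 4, 2, 1, 6, 3, 5]
Compare positions:
  Node 0: index 0 -> 0 (same)
  Node 1: index 1 -> 3 (moved)
  Node 2: index 3 -> 2 (moved)
  Node 3: index 5 -> 5 (same)
  Node 4: index 2 -> 1 (moved)
  Node 5: index 6 -> 6 (same)
  Node 6: index 4 -> 4 (same)
Nodes that changed position: 1 2 4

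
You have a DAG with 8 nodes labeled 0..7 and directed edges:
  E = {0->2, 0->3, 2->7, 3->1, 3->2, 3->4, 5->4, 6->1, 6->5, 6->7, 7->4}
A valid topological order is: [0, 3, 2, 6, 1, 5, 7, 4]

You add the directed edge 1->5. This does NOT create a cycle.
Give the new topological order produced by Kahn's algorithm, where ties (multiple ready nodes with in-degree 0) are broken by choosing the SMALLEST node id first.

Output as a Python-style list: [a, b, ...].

Answer: [0, 3, 2, 6, 1, 5, 7, 4]

Derivation:
Old toposort: [0, 3, 2, 6, 1, 5, 7, 4]
Added edge: 1->5
Position of 1 (4) < position of 5 (5). Old order still valid.
Run Kahn's algorithm (break ties by smallest node id):
  initial in-degrees: [0, 2, 2, 1, 3, 2, 0, 2]
  ready (indeg=0): [0, 6]
  pop 0: indeg[2]->1; indeg[3]->0 | ready=[3, 6] | order so far=[0]
  pop 3: indeg[1]->1; indeg[2]->0; indeg[4]->2 | ready=[2, 6] | order so far=[0, 3]
  pop 2: indeg[7]->1 | ready=[6] | order so far=[0, 3, 2]
  pop 6: indeg[1]->0; indeg[5]->1; indeg[7]->0 | ready=[1, 7] | order so far=[0, 3, 2, 6]
  pop 1: indeg[5]->0 | ready=[5, 7] | order so far=[0, 3, 2, 6, 1]
  pop 5: indeg[4]->1 | ready=[7] | order so far=[0, 3, 2, 6, 1, 5]
  pop 7: indeg[4]->0 | ready=[4] | order so far=[0, 3, 2, 6, 1, 5, 7]
  pop 4: no out-edges | ready=[] | order so far=[0, 3, 2, 6, 1, 5, 7, 4]
  Result: [0, 3, 2, 6, 1, 5, 7, 4]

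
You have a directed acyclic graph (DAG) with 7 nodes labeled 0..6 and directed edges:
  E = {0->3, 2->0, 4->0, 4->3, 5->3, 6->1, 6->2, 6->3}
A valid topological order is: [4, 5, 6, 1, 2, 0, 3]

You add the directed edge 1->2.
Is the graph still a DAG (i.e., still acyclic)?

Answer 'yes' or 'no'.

Answer: yes

Derivation:
Given toposort: [4, 5, 6, 1, 2, 0, 3]
Position of 1: index 3; position of 2: index 4
New edge 1->2: forward
Forward edge: respects the existing order. Still a DAG, same toposort still valid.
Still a DAG? yes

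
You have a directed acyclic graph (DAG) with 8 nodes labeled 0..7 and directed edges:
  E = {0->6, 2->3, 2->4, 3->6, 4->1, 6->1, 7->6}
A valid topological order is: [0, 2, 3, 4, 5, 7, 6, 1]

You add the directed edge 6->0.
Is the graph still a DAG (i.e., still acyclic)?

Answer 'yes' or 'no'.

Answer: no

Derivation:
Given toposort: [0, 2, 3, 4, 5, 7, 6, 1]
Position of 6: index 6; position of 0: index 0
New edge 6->0: backward (u after v in old order)
Backward edge: old toposort is now invalid. Check if this creates a cycle.
Does 0 already reach 6? Reachable from 0: [0, 1, 6]. YES -> cycle!
Still a DAG? no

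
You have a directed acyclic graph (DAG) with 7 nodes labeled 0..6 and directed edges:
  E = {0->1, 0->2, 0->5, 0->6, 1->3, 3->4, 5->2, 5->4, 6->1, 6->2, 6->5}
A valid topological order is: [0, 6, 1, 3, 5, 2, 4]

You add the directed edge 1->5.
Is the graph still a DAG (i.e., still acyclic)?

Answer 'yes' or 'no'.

Given toposort: [0, 6, 1, 3, 5, 2, 4]
Position of 1: index 2; position of 5: index 4
New edge 1->5: forward
Forward edge: respects the existing order. Still a DAG, same toposort still valid.
Still a DAG? yes

Answer: yes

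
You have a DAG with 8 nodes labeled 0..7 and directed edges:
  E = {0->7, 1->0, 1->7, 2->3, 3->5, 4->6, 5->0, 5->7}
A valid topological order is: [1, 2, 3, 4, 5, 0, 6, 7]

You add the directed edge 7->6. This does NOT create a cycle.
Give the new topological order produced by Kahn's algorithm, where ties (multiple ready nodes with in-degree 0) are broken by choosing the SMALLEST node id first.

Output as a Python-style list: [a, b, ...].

Answer: [1, 2, 3, 4, 5, 0, 7, 6]

Derivation:
Old toposort: [1, 2, 3, 4, 5, 0, 6, 7]
Added edge: 7->6
Position of 7 (7) > position of 6 (6). Must reorder: 7 must now come before 6.
Run Kahn's algorithm (break ties by smallest node id):
  initial in-degrees: [2, 0, 0, 1, 0, 1, 2, 3]
  ready (indeg=0): [1, 2, 4]
  pop 1: indeg[0]->1; indeg[7]->2 | ready=[2, 4] | order so far=[1]
  pop 2: indeg[3]->0 | ready=[3, 4] | order so far=[1, 2]
  pop 3: indeg[5]->0 | ready=[4, 5] | order so far=[1, 2, 3]
  pop 4: indeg[6]->1 | ready=[5] | order so far=[1, 2, 3, 4]
  pop 5: indeg[0]->0; indeg[7]->1 | ready=[0] | order so far=[1, 2, 3, 4, 5]
  pop 0: indeg[7]->0 | ready=[7] | order so far=[1, 2, 3, 4, 5, 0]
  pop 7: indeg[6]->0 | ready=[6] | order so far=[1, 2, 3, 4, 5, 0, 7]
  pop 6: no out-edges | ready=[] | order so far=[1, 2, 3, 4, 5, 0, 7, 6]
  Result: [1, 2, 3, 4, 5, 0, 7, 6]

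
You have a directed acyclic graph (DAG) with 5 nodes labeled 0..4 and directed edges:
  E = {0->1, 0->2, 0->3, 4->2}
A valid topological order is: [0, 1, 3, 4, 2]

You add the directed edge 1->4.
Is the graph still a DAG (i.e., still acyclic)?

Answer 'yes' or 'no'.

Given toposort: [0, 1, 3, 4, 2]
Position of 1: index 1; position of 4: index 3
New edge 1->4: forward
Forward edge: respects the existing order. Still a DAG, same toposort still valid.
Still a DAG? yes

Answer: yes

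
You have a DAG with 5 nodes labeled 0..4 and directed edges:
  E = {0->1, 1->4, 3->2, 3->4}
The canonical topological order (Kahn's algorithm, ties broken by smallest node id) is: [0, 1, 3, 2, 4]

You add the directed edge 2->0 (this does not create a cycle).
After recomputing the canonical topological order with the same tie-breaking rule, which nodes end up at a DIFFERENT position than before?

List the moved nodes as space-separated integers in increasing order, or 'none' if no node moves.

Old toposort: [0, 1, 3, 2, 4]
Added edge 2->0
Recompute Kahn (smallest-id tiebreak):
  initial in-degrees: [1, 1, 1, 0, 2]
  ready (indeg=0): [3]
  pop 3: indeg[2]->0; indeg[4]->1 | ready=[2] | order so far=[3]
  pop 2: indeg[0]->0 | ready=[0] | order so far=[3, 2]
  pop 0: indeg[1]->0 | ready=[1] | order so far=[3, 2, 0]
  pop 1: indeg[4]->0 | ready=[4] | order so far=[3, 2, 0, 1]
  pop 4: no out-edges | ready=[] | order so far=[3, 2, 0, 1, 4]
New canonical toposort: [3, 2, 0, 1, 4]
Compare positions:
  Node 0: index 0 -> 2 (moved)
  Node 1: index 1 -> 3 (moved)
  Node 2: index 3 -> 1 (moved)
  Node 3: index 2 -> 0 (moved)
  Node 4: index 4 -> 4 (same)
Nodes that changed position: 0 1 2 3

Answer: 0 1 2 3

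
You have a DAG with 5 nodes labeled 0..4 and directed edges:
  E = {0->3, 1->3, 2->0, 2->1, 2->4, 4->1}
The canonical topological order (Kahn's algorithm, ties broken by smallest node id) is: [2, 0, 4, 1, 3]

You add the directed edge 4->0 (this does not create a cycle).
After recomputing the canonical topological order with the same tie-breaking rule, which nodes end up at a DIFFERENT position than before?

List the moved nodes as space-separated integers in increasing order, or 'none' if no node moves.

Answer: 0 4

Derivation:
Old toposort: [2, 0, 4, 1, 3]
Added edge 4->0
Recompute Kahn (smallest-id tiebreak):
  initial in-degrees: [2, 2, 0, 2, 1]
  ready (indeg=0): [2]
  pop 2: indeg[0]->1; indeg[1]->1; indeg[4]->0 | ready=[4] | order so far=[2]
  pop 4: indeg[0]->0; indeg[1]->0 | ready=[0, 1] | order so far=[2, 4]
  pop 0: indeg[3]->1 | ready=[1] | order so far=[2, 4, 0]
  pop 1: indeg[3]->0 | ready=[3] | order so far=[2, 4, 0, 1]
  pop 3: no out-edges | ready=[] | order so far=[2, 4, 0, 1, 3]
New canonical toposort: [2, 4, 0, 1, 3]
Compare positions:
  Node 0: index 1 -> 2 (moved)
  Node 1: index 3 -> 3 (same)
  Node 2: index 0 -> 0 (same)
  Node 3: index 4 -> 4 (same)
  Node 4: index 2 -> 1 (moved)
Nodes that changed position: 0 4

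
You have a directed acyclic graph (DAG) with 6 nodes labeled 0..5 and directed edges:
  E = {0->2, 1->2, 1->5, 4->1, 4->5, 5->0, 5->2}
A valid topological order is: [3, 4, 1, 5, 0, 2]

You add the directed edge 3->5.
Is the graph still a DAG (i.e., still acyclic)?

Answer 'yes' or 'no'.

Given toposort: [3, 4, 1, 5, 0, 2]
Position of 3: index 0; position of 5: index 3
New edge 3->5: forward
Forward edge: respects the existing order. Still a DAG, same toposort still valid.
Still a DAG? yes

Answer: yes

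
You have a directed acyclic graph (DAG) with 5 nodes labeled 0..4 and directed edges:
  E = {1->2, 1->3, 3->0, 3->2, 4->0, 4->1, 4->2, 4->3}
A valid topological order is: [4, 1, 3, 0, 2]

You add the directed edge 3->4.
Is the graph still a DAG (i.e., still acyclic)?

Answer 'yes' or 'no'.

Answer: no

Derivation:
Given toposort: [4, 1, 3, 0, 2]
Position of 3: index 2; position of 4: index 0
New edge 3->4: backward (u after v in old order)
Backward edge: old toposort is now invalid. Check if this creates a cycle.
Does 4 already reach 3? Reachable from 4: [0, 1, 2, 3, 4]. YES -> cycle!
Still a DAG? no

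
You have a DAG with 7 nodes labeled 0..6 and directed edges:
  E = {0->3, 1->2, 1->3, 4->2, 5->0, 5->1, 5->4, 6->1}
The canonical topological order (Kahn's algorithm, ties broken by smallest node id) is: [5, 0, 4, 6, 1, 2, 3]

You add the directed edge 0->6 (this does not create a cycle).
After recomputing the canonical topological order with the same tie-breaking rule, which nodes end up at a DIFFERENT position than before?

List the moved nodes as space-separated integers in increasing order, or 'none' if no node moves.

Old toposort: [5, 0, 4, 6, 1, 2, 3]
Added edge 0->6
Recompute Kahn (smallest-id tiebreak):
  initial in-degrees: [1, 2, 2, 2, 1, 0, 1]
  ready (indeg=0): [5]
  pop 5: indeg[0]->0; indeg[1]->1; indeg[4]->0 | ready=[0, 4] | order so far=[5]
  pop 0: indeg[3]->1; indeg[6]->0 | ready=[4, 6] | order so far=[5, 0]
  pop 4: indeg[2]->1 | ready=[6] | order so far=[5, 0, 4]
  pop 6: indeg[1]->0 | ready=[1] | order so far=[5, 0, 4, 6]
  pop 1: indeg[2]->0; indeg[3]->0 | ready=[2, 3] | order so far=[5, 0, 4, 6, 1]
  pop 2: no out-edges | ready=[3] | order so far=[5, 0, 4, 6, 1, 2]
  pop 3: no out-edges | ready=[] | order so far=[5, 0, 4, 6, 1, 2, 3]
New canonical toposort: [5, 0, 4, 6, 1, 2, 3]
Compare positions:
  Node 0: index 1 -> 1 (same)
  Node 1: index 4 -> 4 (same)
  Node 2: index 5 -> 5 (same)
  Node 3: index 6 -> 6 (same)
  Node 4: index 2 -> 2 (same)
  Node 5: index 0 -> 0 (same)
  Node 6: index 3 -> 3 (same)
Nodes that changed position: none

Answer: none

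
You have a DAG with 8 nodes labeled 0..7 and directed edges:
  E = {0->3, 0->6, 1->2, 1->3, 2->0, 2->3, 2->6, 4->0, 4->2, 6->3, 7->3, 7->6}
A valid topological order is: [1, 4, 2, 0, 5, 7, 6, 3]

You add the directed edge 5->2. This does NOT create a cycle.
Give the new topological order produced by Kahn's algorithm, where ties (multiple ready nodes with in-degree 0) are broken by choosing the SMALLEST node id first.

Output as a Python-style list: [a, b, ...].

Old toposort: [1, 4, 2, 0, 5, 7, 6, 3]
Added edge: 5->2
Position of 5 (4) > position of 2 (2). Must reorder: 5 must now come before 2.
Run Kahn's algorithm (break ties by smallest node id):
  initial in-degrees: [2, 0, 3, 5, 0, 0, 3, 0]
  ready (indeg=0): [1, 4, 5, 7]
  pop 1: indeg[2]->2; indeg[3]->4 | ready=[4, 5, 7] | order so far=[1]
  pop 4: indeg[0]->1; indeg[2]->1 | ready=[5, 7] | order so far=[1, 4]
  pop 5: indeg[2]->0 | ready=[2, 7] | order so far=[1, 4, 5]
  pop 2: indeg[0]->0; indeg[3]->3; indeg[6]->2 | ready=[0, 7] | order so far=[1, 4, 5, 2]
  pop 0: indeg[3]->2; indeg[6]->1 | ready=[7] | order so far=[1, 4, 5, 2, 0]
  pop 7: indeg[3]->1; indeg[6]->0 | ready=[6] | order so far=[1, 4, 5, 2, 0, 7]
  pop 6: indeg[3]->0 | ready=[3] | order so far=[1, 4, 5, 2, 0, 7, 6]
  pop 3: no out-edges | ready=[] | order so far=[1, 4, 5, 2, 0, 7, 6, 3]
  Result: [1, 4, 5, 2, 0, 7, 6, 3]

Answer: [1, 4, 5, 2, 0, 7, 6, 3]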